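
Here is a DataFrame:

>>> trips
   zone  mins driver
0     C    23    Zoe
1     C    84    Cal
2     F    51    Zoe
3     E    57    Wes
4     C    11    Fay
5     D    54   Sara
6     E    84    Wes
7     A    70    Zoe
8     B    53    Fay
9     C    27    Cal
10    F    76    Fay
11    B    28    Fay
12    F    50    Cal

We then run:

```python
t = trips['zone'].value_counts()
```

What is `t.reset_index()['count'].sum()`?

13

value_counts of zone:
zone
C    4
F    3
E    2
B    2
D    1
A    1
Name: count, dtype: int64
reset_index():
  zone  count
0    C      4
1    F      3
2    E      2
3    B      2
4    D      1
5    A      1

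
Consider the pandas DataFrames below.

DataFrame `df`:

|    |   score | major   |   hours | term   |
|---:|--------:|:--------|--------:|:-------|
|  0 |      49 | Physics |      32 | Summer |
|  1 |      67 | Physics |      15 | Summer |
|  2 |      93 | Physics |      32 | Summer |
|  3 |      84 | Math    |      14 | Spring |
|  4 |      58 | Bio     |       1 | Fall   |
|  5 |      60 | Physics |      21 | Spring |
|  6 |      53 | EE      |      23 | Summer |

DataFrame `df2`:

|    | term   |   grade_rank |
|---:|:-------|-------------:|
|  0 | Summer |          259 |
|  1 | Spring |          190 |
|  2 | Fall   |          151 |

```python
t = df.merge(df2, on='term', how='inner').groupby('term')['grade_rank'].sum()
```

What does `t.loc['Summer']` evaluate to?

merge on 'term' (how='inner') → 7 rows:
   score    major  hours    term  grade_rank
0     49  Physics     32  Summer         259
1     67  Physics     15  Summer         259
2     93  Physics     32  Summer         259
3     84     Math     14  Spring         190
4     58      Bio      1    Fall         151
5     60  Physics     21  Spring         190
6     53       EE     23  Summer         259
group by term, sum of grade_rank:
term
Fall       151
Spring     380
Summer    1036
Name: grade_rank, dtype: int64

1036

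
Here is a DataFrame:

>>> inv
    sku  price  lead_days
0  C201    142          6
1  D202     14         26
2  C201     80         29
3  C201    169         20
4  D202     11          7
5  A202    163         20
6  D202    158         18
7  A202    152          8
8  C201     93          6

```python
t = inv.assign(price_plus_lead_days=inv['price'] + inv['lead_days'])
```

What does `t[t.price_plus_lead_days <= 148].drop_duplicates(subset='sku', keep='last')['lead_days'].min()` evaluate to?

add column price_plus_lead_days = inv['price'] + inv['lead_days']:
    sku  price  lead_days  price_plus_lead_days
0  C201    142          6                   148
1  D202     14         26                    40
2  C201     80         29                   109
3  C201    169         20                   189
4  D202     11          7                    18
5  A202    163         20                   183
6  D202    158         18                   176
7  A202    152          8                   160
8  C201     93          6                    99
filter rows where price_plus_lead_days <= 148:
    sku  price  lead_days  price_plus_lead_days
0  C201    142          6                   148
1  D202     14         26                    40
2  C201     80         29                   109
4  D202     11          7                    18
8  C201     93          6                    99
drop duplicate sku (keep=last):
    sku  price  lead_days  price_plus_lead_days
4  D202     11          7                    18
8  C201     93          6                    99
Taking the min of column 'lead_days' gives 6.

6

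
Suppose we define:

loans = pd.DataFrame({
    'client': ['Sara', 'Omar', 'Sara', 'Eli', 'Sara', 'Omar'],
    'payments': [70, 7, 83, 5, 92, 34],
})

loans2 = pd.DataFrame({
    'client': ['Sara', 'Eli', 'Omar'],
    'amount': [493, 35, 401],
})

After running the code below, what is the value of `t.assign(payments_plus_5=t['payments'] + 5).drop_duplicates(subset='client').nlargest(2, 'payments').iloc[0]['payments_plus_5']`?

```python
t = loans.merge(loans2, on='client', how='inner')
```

75

merge on 'client' (how='inner') → 6 rows:
  client  payments  amount
0   Sara        70     493
1   Omar         7     401
2   Sara        83     493
3    Eli         5      35
4   Sara        92     493
5   Omar        34     401
add column payments_plus_5 = t['payments'] + 5:
  client  payments  amount  payments_plus_5
0   Sara        70     493               75
1   Omar         7     401               12
2   Sara        83     493               88
3    Eli         5      35               10
4   Sara        92     493               97
5   Omar        34     401               39
drop duplicate client (keep=first):
  client  payments  amount  payments_plus_5
0   Sara        70     493               75
1   Omar         7     401               12
3    Eli         5      35               10
take 2 rows with largest payments:
  client  payments  amount  payments_plus_5
0   Sara        70     493               75
1   Omar         7     401               12
value at position 0, column 'payments_plus_5' → 75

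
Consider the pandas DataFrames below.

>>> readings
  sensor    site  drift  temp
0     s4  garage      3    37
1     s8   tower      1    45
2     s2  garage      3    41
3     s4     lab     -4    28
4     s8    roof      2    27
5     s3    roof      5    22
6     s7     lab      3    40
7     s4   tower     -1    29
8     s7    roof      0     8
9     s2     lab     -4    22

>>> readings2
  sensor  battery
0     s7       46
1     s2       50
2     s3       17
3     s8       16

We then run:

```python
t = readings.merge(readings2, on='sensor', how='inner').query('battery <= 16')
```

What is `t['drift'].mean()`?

1.5

merge on 'sensor' (how='inner') → 7 rows:
  sensor    site  drift  temp  battery
0     s8   tower      1    45       16
1     s2  garage      3    41       50
2     s8    roof      2    27       16
3     s3    roof      5    22       17
4     s7     lab      3    40       46
5     s7    roof      0     8       46
6     s2     lab     -4    22       50
filter rows where battery <= 16:
  sensor   site  drift  temp  battery
0     s8  tower      1    45       16
2     s8   roof      2    27       16
So mean() = 1.5.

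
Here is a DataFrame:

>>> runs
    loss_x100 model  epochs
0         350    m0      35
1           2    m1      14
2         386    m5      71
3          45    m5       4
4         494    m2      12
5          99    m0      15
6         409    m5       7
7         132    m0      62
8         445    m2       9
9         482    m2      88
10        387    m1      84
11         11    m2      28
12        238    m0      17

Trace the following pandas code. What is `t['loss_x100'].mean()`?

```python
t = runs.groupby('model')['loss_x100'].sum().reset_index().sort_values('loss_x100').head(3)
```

group by model, sum of loss_x100:
model
m0     819
m1     389
m2    1432
m5     840
Name: loss_x100, dtype: int64
reset_index():
  model  loss_x100
0    m0        819
1    m1        389
2    m2       1432
3    m5        840
sort by loss_x100:
  model  loss_x100
1    m1        389
0    m0        819
3    m5        840
2    m2       1432
take first 3 rows:
  model  loss_x100
1    m1        389
0    m0        819
3    m5        840
Reading off the mean of column 'loss_x100', we get 682.666666667.

682.666666667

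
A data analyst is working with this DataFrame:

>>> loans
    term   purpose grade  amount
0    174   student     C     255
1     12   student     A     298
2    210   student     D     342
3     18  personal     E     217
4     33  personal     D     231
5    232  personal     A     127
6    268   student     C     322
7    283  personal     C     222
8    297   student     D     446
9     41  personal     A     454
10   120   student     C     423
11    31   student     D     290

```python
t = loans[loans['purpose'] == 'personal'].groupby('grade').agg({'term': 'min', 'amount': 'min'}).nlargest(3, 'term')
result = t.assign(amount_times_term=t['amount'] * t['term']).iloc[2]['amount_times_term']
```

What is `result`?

7623

filter rows where purpose == 'personal':
   term   purpose grade  amount
3    18  personal     E     217
4    33  personal     D     231
5   232  personal     A     127
7   283  personal     C     222
9    41  personal     A     454
group by grade: min(term), min(amount):
       term  amount
grade              
A        41     127
C       283     222
D        33     231
E        18     217
take 3 rows with largest term:
       term  amount
grade              
C       283     222
A        41     127
D        33     231
add column amount_times_term = t['amount'] * t['term']:
       term  amount  amount_times_term
grade                                 
C       283     222              62826
A        41     127               5207
D        33     231               7623
Reading off the value at position 2, column 'amount_times_term', we get 7623.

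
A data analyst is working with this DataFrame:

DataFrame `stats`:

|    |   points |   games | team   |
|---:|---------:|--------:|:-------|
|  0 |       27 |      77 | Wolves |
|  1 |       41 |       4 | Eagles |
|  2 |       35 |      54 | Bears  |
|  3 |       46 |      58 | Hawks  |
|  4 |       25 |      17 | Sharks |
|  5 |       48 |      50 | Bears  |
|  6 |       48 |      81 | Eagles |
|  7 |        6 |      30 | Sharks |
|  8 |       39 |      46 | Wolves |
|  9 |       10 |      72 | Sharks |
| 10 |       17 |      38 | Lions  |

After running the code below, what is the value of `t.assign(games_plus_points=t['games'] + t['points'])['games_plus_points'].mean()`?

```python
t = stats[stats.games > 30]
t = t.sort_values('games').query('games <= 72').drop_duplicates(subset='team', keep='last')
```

83.0

filter rows where games > 30:
    points  games    team
0       27     77  Wolves
2       35     54   Bears
3       46     58   Hawks
5       48     50   Bears
6       48     81  Eagles
8       39     46  Wolves
9       10     72  Sharks
10      17     38   Lions
sort by games:
    points  games    team
10      17     38   Lions
8       39     46  Wolves
5       48     50   Bears
2       35     54   Bears
3       46     58   Hawks
9       10     72  Sharks
0       27     77  Wolves
6       48     81  Eagles
filter rows where games <= 72:
    points  games    team
10      17     38   Lions
8       39     46  Wolves
5       48     50   Bears
2       35     54   Bears
3       46     58   Hawks
9       10     72  Sharks
drop duplicate team (keep=last):
    points  games    team
10      17     38   Lions
8       39     46  Wolves
2       35     54   Bears
3       46     58   Hawks
9       10     72  Sharks
add column games_plus_points = t['games'] + t['points']:
    points  games    team  games_plus_points
10      17     38   Lions                 55
8       39     46  Wolves                 85
2       35     54   Bears                 89
3       46     58   Hawks                104
9       10     72  Sharks                 82
Reading off the mean of column 'games_plus_points', we get 83.0.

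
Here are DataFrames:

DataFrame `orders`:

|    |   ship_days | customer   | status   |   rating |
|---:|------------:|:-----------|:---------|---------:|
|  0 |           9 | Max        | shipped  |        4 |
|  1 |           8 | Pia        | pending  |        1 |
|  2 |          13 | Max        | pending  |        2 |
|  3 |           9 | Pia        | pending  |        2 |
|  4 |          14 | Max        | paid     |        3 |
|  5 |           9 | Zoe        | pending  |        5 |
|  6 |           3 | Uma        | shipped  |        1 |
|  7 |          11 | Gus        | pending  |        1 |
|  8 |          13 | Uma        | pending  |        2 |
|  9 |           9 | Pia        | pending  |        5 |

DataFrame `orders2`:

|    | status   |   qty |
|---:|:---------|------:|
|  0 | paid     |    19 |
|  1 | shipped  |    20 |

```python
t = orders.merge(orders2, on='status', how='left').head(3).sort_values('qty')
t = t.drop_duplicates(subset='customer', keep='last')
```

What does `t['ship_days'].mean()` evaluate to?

merge on 'status' (how='left') → 10 rows:
   ship_days customer   status  rating   qty
0          9      Max  shipped       4  20.0
1          8      Pia  pending       1   NaN
2         13      Max  pending       2   NaN
3          9      Pia  pending       2   NaN
4         14      Max     paid       3  19.0
5          9      Zoe  pending       5   NaN
6          3      Uma  shipped       1  20.0
7         11      Gus  pending       1   NaN
8         13      Uma  pending       2   NaN
9          9      Pia  pending       5   NaN
take first 3 rows:
   ship_days customer   status  rating   qty
0          9      Max  shipped       4  20.0
1          8      Pia  pending       1   NaN
2         13      Max  pending       2   NaN
sort by qty:
   ship_days customer   status  rating   qty
0          9      Max  shipped       4  20.0
1          8      Pia  pending       1   NaN
2         13      Max  pending       2   NaN
drop duplicate customer (keep=last):
   ship_days customer   status  rating  qty
1          8      Pia  pending       1  NaN
2         13      Max  pending       2  NaN
Hence 10.5.

10.5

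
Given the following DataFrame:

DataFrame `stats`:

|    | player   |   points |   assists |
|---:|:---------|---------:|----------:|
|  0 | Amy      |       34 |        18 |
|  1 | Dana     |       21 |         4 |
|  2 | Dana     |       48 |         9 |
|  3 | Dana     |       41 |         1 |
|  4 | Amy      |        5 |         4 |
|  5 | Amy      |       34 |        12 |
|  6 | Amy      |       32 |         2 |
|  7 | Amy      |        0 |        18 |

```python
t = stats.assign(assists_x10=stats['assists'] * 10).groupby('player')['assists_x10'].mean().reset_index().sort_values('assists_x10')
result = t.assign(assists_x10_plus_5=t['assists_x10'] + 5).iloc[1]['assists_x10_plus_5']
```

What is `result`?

113.0

add column assists_x10 = stats['assists'] * 10:
  player  points  assists  assists_x10
0    Amy      34       18          180
1   Dana      21        4           40
2   Dana      48        9           90
3   Dana      41        1           10
4    Amy       5        4           40
5    Amy      34       12          120
6    Amy      32        2           20
7    Amy       0       18          180
group by player, mean of assists_x10:
player
Amy     108.000000
Dana     46.666667
Name: assists_x10, dtype: float64
reset_index():
  player  assists_x10
0    Amy   108.000000
1   Dana    46.666667
sort by assists_x10:
  player  assists_x10
1   Dana    46.666667
0    Amy   108.000000
add column assists_x10_plus_5 = t['assists_x10'] + 5:
  player  assists_x10  assists_x10_plus_5
1   Dana    46.666667           51.666667
0    Amy   108.000000          113.000000
value at position 1, column 'assists_x10_plus_5' → 113.0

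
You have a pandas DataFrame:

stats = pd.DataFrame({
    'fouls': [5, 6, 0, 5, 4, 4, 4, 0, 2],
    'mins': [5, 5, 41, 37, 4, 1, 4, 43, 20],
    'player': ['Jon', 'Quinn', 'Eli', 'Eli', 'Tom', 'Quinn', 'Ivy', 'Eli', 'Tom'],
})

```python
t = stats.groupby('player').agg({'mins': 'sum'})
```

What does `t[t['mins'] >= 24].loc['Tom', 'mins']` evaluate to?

group by player, sum of mins:
        mins
player      
Eli      121
Ivy        4
Jon        5
Quinn      6
Tom       24
filter rows where mins >= 24:
        mins
player      
Eli      121
Tom       24

24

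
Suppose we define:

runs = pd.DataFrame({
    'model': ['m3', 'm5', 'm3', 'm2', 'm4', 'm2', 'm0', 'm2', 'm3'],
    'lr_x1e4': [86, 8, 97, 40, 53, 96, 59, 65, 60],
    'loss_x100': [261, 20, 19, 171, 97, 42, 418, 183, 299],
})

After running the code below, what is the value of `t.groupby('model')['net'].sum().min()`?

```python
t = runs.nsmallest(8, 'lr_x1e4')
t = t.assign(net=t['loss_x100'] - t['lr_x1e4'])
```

take 8 rows with smallest lr_x1e4:
  model  lr_x1e4  loss_x100
1    m5        8         20
3    m2       40        171
4    m4       53         97
6    m0       59        418
8    m3       60        299
7    m2       65        183
0    m3       86        261
5    m2       96         42
add column net = t['loss_x100'] - t['lr_x1e4']:
  model  lr_x1e4  loss_x100  net
1    m5        8         20   12
3    m2       40        171  131
4    m4       53         97   44
6    m0       59        418  359
8    m3       60        299  239
7    m2       65        183  118
0    m3       86        261  175
5    m2       96         42  -54
group by model, sum of net:
model
m0    359
m2    195
m3    414
m4     44
m5     12
Name: net, dtype: int64

12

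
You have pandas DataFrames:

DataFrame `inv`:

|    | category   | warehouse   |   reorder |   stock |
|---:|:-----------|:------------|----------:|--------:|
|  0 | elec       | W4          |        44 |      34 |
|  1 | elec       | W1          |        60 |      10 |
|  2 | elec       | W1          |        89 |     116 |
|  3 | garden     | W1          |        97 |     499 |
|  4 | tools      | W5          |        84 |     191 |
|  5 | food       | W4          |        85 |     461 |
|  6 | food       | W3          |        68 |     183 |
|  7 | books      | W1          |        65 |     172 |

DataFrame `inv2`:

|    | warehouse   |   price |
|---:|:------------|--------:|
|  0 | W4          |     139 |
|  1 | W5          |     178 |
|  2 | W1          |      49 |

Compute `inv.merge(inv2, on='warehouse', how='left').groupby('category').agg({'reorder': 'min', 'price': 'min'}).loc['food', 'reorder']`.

merge on 'warehouse' (how='left') → 8 rows:
  category warehouse  reorder  stock  price
0     elec        W4       44     34  139.0
1     elec        W1       60     10   49.0
2     elec        W1       89    116   49.0
3   garden        W1       97    499   49.0
4    tools        W5       84    191  178.0
5     food        W4       85    461  139.0
6     food        W3       68    183    NaN
7    books        W1       65    172   49.0
group by category: min(reorder), min(price):
          reorder  price
category                
books          65   49.0
elec           44   49.0
food           68  139.0
garden         97   49.0
tools          84  178.0
Taking the value at row 'food', column 'reorder' gives 68.

68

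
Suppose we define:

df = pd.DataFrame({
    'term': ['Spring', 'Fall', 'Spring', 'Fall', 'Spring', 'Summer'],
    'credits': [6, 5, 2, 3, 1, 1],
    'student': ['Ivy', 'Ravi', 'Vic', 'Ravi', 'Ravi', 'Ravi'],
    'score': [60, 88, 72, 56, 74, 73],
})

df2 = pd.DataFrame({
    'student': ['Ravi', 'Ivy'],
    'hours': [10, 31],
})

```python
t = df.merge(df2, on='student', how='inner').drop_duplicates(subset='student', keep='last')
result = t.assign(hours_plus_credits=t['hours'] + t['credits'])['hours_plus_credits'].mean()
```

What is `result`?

24.0

merge on 'student' (how='inner') → 5 rows:
     term  credits student  score  hours
0  Spring        6     Ivy     60     31
1    Fall        5    Ravi     88     10
2    Fall        3    Ravi     56     10
3  Spring        1    Ravi     74     10
4  Summer        1    Ravi     73     10
drop duplicate student (keep=last):
     term  credits student  score  hours
0  Spring        6     Ivy     60     31
4  Summer        1    Ravi     73     10
add column hours_plus_credits = t['hours'] + t['credits']:
     term  credits student  score  hours  hours_plus_credits
0  Spring        6     Ivy     60     31                  37
4  Summer        1    Ravi     73     10                  11
The mean of column 'hours_plus_credits' is 24.0.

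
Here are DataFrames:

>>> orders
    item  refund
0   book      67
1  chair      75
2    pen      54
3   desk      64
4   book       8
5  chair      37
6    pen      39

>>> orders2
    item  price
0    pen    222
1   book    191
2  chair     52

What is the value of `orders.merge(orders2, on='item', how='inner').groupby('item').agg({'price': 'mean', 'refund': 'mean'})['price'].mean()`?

merge on 'item' (how='inner') → 6 rows:
    item  refund  price
0   book      67    191
1  chair      75     52
2    pen      54    222
3   book       8    191
4  chair      37     52
5    pen      39    222
group by item: mean(price), mean(refund):
       price  refund
item                
book   191.0    37.5
chair   52.0    56.0
pen    222.0    46.5
Finally, mean of column 'price' = 155.0.

155.0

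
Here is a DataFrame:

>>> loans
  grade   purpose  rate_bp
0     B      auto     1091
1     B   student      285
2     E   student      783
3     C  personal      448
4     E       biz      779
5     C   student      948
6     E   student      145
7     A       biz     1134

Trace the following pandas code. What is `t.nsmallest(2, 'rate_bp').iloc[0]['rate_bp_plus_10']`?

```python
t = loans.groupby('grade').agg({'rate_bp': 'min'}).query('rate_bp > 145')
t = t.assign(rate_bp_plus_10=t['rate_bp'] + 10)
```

group by grade, min of rate_bp:
       rate_bp
grade         
A         1134
B          285
C          448
E          145
filter rows where rate_bp > 145:
       rate_bp
grade         
A         1134
B          285
C          448
add column rate_bp_plus_10 = t['rate_bp'] + 10:
       rate_bp  rate_bp_plus_10
grade                          
A         1134             1144
B          285              295
C          448              458
take 2 rows with smallest rate_bp:
       rate_bp  rate_bp_plus_10
grade                          
B          285              295
C          448              458
Reading off the value at position 0, column 'rate_bp_plus_10', we get 295.

295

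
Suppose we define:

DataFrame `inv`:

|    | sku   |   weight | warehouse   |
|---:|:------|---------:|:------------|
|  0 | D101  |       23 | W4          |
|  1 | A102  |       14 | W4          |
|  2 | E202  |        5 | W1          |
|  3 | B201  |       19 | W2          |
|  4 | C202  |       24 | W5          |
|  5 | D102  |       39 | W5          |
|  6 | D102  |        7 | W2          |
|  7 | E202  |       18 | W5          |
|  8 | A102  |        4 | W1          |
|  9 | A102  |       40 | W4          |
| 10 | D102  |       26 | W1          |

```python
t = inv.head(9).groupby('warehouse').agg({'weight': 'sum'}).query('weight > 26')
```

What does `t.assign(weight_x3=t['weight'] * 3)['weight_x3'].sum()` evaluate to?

354

take first 9 rows:
    sku  weight warehouse
0  D101      23        W4
1  A102      14        W4
2  E202       5        W1
3  B201      19        W2
4  C202      24        W5
5  D102      39        W5
6  D102       7        W2
7  E202      18        W5
8  A102       4        W1
group by warehouse, sum of weight:
           weight
warehouse        
W1              9
W2             26
W4             37
W5             81
filter rows where weight > 26:
           weight
warehouse        
W4             37
W5             81
add column weight_x3 = t['weight'] * 3:
           weight  weight_x3
warehouse                   
W4             37        111
W5             81        243
Then the sum of column 'weight_x3': 354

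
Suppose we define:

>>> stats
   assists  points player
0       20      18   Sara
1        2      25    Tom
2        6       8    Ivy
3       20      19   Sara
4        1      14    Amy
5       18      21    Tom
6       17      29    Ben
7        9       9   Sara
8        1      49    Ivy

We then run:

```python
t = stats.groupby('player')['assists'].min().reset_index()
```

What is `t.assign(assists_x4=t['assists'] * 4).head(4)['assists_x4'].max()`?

68

group by player, min of assists:
player
Amy      1
Ben     17
Ivy      1
Sara     9
Tom      2
Name: assists, dtype: int64
reset_index():
  player  assists
0    Amy        1
1    Ben       17
2    Ivy        1
3   Sara        9
4    Tom        2
add column assists_x4 = t['assists'] * 4:
  player  assists  assists_x4
0    Amy        1           4
1    Ben       17          68
2    Ivy        1           4
3   Sara        9          36
4    Tom        2           8
take first 4 rows:
  player  assists  assists_x4
0    Amy        1           4
1    Ben       17          68
2    Ivy        1           4
3   Sara        9          36
Hence 68.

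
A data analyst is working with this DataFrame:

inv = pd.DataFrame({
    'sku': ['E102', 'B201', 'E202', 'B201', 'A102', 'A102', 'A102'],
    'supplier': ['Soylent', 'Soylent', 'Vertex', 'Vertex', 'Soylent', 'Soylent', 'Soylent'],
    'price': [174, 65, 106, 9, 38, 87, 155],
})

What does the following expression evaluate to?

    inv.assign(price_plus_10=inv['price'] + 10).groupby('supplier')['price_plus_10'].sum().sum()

add column price_plus_10 = inv['price'] + 10:
    sku supplier  price  price_plus_10
0  E102  Soylent    174            184
1  B201  Soylent     65             75
2  E202   Vertex    106            116
3  B201   Vertex      9             19
4  A102  Soylent     38             48
5  A102  Soylent     87             97
6  A102  Soylent    155            165
group by supplier, sum of price_plus_10:
supplier
Soylent    569
Vertex     135
Name: price_plus_10, dtype: int64

704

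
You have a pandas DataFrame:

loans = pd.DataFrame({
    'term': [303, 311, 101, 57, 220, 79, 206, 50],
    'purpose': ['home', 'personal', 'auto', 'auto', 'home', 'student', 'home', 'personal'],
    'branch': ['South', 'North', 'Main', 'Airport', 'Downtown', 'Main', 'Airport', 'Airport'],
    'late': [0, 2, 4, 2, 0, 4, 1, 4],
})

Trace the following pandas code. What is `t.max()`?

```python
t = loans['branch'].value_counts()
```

value_counts of branch:
branch
Airport     3
Main        2
South       1
North       1
Downtown    1
Name: count, dtype: int64

3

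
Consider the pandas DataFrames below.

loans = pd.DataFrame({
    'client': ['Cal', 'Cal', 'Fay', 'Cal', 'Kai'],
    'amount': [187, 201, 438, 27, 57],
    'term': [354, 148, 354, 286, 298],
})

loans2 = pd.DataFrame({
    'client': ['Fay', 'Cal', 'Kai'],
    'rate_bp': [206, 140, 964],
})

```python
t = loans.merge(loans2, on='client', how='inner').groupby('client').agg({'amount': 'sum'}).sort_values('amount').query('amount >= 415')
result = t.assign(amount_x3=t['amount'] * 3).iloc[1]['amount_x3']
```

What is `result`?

merge on 'client' (how='inner') → 5 rows:
  client  amount  term  rate_bp
0    Cal     187   354      140
1    Cal     201   148      140
2    Fay     438   354      206
3    Cal      27   286      140
4    Kai      57   298      964
group by client, sum of amount:
        amount
client        
Cal        415
Fay        438
Kai         57
sort by amount:
        amount
client        
Kai         57
Cal        415
Fay        438
filter rows where amount >= 415:
        amount
client        
Cal        415
Fay        438
add column amount_x3 = t['amount'] * 3:
        amount  amount_x3
client                   
Cal        415       1245
Fay        438       1314
So iloc[1]['amount_x3'] = 1314.

1314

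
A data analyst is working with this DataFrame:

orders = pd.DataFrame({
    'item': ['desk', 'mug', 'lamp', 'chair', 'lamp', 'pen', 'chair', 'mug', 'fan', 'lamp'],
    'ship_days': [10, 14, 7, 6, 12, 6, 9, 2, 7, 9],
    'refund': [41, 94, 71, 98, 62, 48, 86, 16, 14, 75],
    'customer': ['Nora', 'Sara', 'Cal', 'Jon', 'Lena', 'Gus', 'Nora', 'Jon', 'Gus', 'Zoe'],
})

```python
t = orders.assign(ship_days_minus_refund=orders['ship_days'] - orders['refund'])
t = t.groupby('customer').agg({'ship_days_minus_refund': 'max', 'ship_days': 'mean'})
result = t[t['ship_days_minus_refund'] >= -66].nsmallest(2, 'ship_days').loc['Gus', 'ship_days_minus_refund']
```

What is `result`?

-7

add column ship_days_minus_refund = orders['ship_days'] - orders['refund']:
    item  ship_days  refund customer  ship_days_minus_refund
0   desk         10      41     Nora                     -31
1    mug         14      94     Sara                     -80
2   lamp          7      71      Cal                     -64
3  chair          6      98      Jon                     -92
4   lamp         12      62     Lena                     -50
5    pen          6      48      Gus                     -42
6  chair          9      86     Nora                     -77
7    mug          2      16      Jon                     -14
8    fan          7      14      Gus                      -7
9   lamp          9      75      Zoe                     -66
group by customer: max(ship_days_minus_refund), mean(ship_days):
          ship_days_minus_refund  ship_days
customer                                   
Cal                          -64        7.0
Gus                           -7        6.5
Jon                          -14        4.0
Lena                         -50       12.0
Nora                         -31        9.5
Sara                         -80       14.0
Zoe                          -66        9.0
filter rows where ship_days_minus_refund >= -66:
          ship_days_minus_refund  ship_days
customer                                   
Cal                          -64        7.0
Gus                           -7        6.5
Jon                          -14        4.0
Lena                         -50       12.0
Nora                         -31        9.5
Zoe                          -66        9.0
take 2 rows with smallest ship_days:
          ship_days_minus_refund  ship_days
customer                                   
Jon                          -14        4.0
Gus                           -7        6.5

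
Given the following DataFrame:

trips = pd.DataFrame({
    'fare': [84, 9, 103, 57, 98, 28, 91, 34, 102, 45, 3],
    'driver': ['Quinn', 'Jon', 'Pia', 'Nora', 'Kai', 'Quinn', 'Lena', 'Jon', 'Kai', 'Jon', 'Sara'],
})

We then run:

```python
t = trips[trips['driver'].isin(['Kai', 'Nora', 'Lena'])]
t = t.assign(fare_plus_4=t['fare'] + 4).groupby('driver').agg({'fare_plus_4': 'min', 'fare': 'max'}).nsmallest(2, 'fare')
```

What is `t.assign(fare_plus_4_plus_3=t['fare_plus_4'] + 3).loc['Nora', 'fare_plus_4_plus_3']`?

filter rows where driver in ['Kai', 'Nora', 'Lena']:
   fare driver
3    57   Nora
4    98    Kai
6    91   Lena
8   102    Kai
add column fare_plus_4 = t['fare'] + 4:
   fare driver  fare_plus_4
3    57   Nora           61
4    98    Kai          102
6    91   Lena           95
8   102    Kai          106
group by driver: min(fare_plus_4), max(fare):
        fare_plus_4  fare
driver                   
Kai             102   102
Lena             95    91
Nora             61    57
take 2 rows with smallest fare:
        fare_plus_4  fare
driver                   
Nora             61    57
Lena             95    91
add column fare_plus_4_plus_3 = t['fare_plus_4'] + 3:
        fare_plus_4  fare  fare_plus_4_plus_3
driver                                       
Nora             61    57                  64
Lena             95    91                  98
Finally, value at row 'Nora', column 'fare_plus_4_plus_3' = 64.

64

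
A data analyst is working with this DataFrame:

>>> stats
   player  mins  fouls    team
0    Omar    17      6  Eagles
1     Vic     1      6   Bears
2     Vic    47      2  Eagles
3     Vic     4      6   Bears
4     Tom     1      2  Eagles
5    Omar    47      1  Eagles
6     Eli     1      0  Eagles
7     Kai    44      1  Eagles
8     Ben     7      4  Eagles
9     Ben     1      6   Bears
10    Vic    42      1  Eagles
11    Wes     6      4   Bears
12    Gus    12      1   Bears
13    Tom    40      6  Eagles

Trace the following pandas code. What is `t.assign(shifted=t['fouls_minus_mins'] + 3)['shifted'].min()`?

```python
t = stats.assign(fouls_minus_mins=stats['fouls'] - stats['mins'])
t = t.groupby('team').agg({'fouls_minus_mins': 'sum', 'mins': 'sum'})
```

add column fouls_minus_mins = stats['fouls'] - stats['mins']:
   player  mins  fouls    team  fouls_minus_mins
0    Omar    17      6  Eagles               -11
1     Vic     1      6   Bears                 5
2     Vic    47      2  Eagles               -45
3     Vic     4      6   Bears                 2
4     Tom     1      2  Eagles                 1
5    Omar    47      1  Eagles               -46
6     Eli     1      0  Eagles                -1
7     Kai    44      1  Eagles               -43
8     Ben     7      4  Eagles                -3
9     Ben     1      6   Bears                 5
10    Vic    42      1  Eagles               -41
11    Wes     6      4   Bears                -2
12    Gus    12      1   Bears               -11
13    Tom    40      6  Eagles               -34
group by team: sum(fouls_minus_mins), sum(mins):
        fouls_minus_mins  mins
team                          
Bears                 -1    24
Eagles              -223   246
add column shifted = t['fouls_minus_mins'] + 3:
        fouls_minus_mins  mins  shifted
team                                   
Bears                 -1    24        2
Eagles              -223   246     -220
Reading off the min of column 'shifted', we get -220.

-220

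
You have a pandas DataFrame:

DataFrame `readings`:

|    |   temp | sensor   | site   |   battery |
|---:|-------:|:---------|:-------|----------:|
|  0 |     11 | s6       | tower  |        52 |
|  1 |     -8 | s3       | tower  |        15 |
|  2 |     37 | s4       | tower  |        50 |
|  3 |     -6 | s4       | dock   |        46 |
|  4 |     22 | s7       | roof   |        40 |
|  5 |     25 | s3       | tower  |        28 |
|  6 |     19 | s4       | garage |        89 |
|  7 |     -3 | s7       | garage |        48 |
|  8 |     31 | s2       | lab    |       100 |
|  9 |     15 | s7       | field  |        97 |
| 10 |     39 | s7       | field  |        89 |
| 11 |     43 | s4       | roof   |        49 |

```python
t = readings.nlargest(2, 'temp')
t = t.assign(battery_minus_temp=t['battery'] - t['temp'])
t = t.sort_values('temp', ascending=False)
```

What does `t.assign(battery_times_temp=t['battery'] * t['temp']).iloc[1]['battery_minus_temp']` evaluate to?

50

take 2 rows with largest temp:
    temp sensor   site  battery
11    43     s4   roof       49
10    39     s7  field       89
add column battery_minus_temp = t['battery'] - t['temp']:
    temp sensor   site  battery  battery_minus_temp
11    43     s4   roof       49                   6
10    39     s7  field       89                  50
sort by temp descending:
    temp sensor   site  battery  battery_minus_temp
11    43     s4   roof       49                   6
10    39     s7  field       89                  50
add column battery_times_temp = t['battery'] * t['temp']:
    temp sensor   site  battery  battery_minus_temp  battery_times_temp
11    43     s4   roof       49                   6                2107
10    39     s7  field       89                  50                3471
Taking the value at position 1, column 'battery_minus_temp' gives 50.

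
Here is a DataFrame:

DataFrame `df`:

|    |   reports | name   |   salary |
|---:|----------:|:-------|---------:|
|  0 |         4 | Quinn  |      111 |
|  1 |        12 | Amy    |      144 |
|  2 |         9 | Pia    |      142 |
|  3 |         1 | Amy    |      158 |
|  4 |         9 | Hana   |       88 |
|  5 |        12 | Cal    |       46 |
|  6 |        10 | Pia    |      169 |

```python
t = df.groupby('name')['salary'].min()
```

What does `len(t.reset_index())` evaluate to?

5

group by name, min of salary:
name
Amy      144
Cal       46
Hana      88
Pia      142
Quinn    111
Name: salary, dtype: int64
reset_index():
    name  salary
0    Amy     144
1    Cal      46
2   Hana      88
3    Pia     142
4  Quinn     111
The number of rows is 5.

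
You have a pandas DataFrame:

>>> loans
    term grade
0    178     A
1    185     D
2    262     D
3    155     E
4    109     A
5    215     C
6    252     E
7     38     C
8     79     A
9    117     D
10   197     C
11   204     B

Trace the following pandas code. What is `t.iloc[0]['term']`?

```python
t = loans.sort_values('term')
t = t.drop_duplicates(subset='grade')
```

38

sort by term:
    term grade
7     38     C
8     79     A
4    109     A
9    117     D
3    155     E
0    178     A
1    185     D
10   197     C
11   204     B
5    215     C
6    252     E
2    262     D
drop duplicate grade (keep=first):
    term grade
7     38     C
8     79     A
9    117     D
3    155     E
11   204     B
So iloc[0]['term'] = 38.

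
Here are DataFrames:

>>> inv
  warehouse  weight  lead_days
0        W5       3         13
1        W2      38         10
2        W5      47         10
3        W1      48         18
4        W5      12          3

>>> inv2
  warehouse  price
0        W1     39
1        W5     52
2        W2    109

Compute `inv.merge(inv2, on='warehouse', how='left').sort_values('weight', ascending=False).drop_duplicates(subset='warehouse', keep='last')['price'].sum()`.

200

merge on 'warehouse' (how='left') → 5 rows:
  warehouse  weight  lead_days  price
0        W5       3         13     52
1        W2      38         10    109
2        W5      47         10     52
3        W1      48         18     39
4        W5      12          3     52
sort by weight descending:
  warehouse  weight  lead_days  price
3        W1      48         18     39
2        W5      47         10     52
1        W2      38         10    109
4        W5      12          3     52
0        W5       3         13     52
drop duplicate warehouse (keep=last):
  warehouse  weight  lead_days  price
3        W1      48         18     39
1        W2      38         10    109
0        W5       3         13     52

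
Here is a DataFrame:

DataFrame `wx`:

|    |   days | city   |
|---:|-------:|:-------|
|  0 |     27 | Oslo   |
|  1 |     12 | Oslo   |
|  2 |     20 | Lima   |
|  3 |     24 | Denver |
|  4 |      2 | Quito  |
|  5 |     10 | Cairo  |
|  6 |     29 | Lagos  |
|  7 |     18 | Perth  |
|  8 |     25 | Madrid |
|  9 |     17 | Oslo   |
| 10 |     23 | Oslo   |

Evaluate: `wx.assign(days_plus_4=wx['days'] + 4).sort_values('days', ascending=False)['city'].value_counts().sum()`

add column days_plus_4 = wx['days'] + 4:
    days    city  days_plus_4
0     27    Oslo           31
1     12    Oslo           16
2     20    Lima           24
3     24  Denver           28
4      2   Quito            6
5     10   Cairo           14
6     29   Lagos           33
7     18   Perth           22
8     25  Madrid           29
9     17    Oslo           21
10    23    Oslo           27
sort by days descending:
    days    city  days_plus_4
6     29   Lagos           33
0     27    Oslo           31
8     25  Madrid           29
3     24  Denver           28
10    23    Oslo           27
2     20    Lima           24
7     18   Perth           22
9     17    Oslo           21
1     12    Oslo           16
5     10   Cairo           14
4      2   Quito            6
value_counts of city:
city
Oslo      4
Lagos     1
Madrid    1
Denver    1
Lima      1
Perth     1
Cairo     1
Quito     1
Name: count, dtype: int64
Finally, sum of the resulting series = 11.

11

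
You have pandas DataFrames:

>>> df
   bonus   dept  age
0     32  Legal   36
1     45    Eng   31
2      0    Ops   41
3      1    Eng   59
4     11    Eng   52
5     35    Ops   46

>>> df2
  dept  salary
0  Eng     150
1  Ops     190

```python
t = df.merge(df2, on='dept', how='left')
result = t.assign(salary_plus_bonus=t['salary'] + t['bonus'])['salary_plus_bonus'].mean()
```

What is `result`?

184.4

merge on 'dept' (how='left') → 6 rows:
   bonus   dept  age  salary
0     32  Legal   36     NaN
1     45    Eng   31   150.0
2      0    Ops   41   190.0
3      1    Eng   59   150.0
4     11    Eng   52   150.0
5     35    Ops   46   190.0
add column salary_plus_bonus = t['salary'] + t['bonus']:
   bonus   dept  age  salary  salary_plus_bonus
0     32  Legal   36     NaN                NaN
1     45    Eng   31   150.0              195.0
2      0    Ops   41   190.0              190.0
3      1    Eng   59   150.0              151.0
4     11    Eng   52   150.0              161.0
5     35    Ops   46   190.0              225.0
Taking the mean of column 'salary_plus_bonus' gives 184.4.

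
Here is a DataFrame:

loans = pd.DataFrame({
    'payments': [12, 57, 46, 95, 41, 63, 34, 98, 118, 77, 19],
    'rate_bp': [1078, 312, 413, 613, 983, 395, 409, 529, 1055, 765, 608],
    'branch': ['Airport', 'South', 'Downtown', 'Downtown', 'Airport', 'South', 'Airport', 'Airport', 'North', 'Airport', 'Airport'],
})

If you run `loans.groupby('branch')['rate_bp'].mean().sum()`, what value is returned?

2650.16666667

group by branch, mean of rate_bp:
branch
Airport      728.666667
Downtown     513.000000
North       1055.000000
South        353.500000
Name: rate_bp, dtype: float64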